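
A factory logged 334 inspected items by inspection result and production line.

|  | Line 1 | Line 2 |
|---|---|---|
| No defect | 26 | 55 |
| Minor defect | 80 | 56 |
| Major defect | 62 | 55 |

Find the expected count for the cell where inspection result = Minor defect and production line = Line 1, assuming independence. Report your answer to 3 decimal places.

68.407

Row total (Minor defect) = 136; column total (Line 1) = 168; grand total N = 334.
Expected count = (row total × column total) / N = 136 × 168 / 334 = 68.407.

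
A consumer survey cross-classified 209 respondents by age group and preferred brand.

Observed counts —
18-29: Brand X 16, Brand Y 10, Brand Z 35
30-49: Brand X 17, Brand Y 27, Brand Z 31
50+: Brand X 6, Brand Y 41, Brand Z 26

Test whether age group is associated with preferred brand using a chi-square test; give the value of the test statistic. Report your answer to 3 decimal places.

24.688

Row totals: 61, 75, 73. Column totals: 39, 78, 92. Grand total N = 209.
Expected counts (row total × column total / N):
  18-29, Brand X: 61×39/209 = 11.3828
  18-29, Brand Y: 61×78/209 = 22.7656
  18-29, Brand Z: 61×92/209 = 26.8517
  30-49, Brand X: 75×39/209 = 13.9952
  30-49, Brand Y: 75×78/209 = 27.9904
  30-49, Brand Z: 75×92/209 = 33.0144
  50+, Brand X: 73×39/209 = 13.6220
  50+, Brand Y: 73×78/209 = 27.2440
  50+, Brand Z: 73×92/209 = 32.1340
Contributions (O − E)²/E:
  (16 − 11.3828)²/11.3828 = 1.8729
  (10 − 22.7656)²/22.7656 = 7.1582
  (35 − 26.8517)²/26.8517 = 2.4726
  (17 − 13.9952)²/13.9952 = 0.6451
  (27 − 27.9904)²/27.9904 = 0.0350
  (31 − 33.0144)²/33.0144 = 0.1229
  (6 − 13.6220)²/13.6220 = 4.2648
  (41 − 27.2440)²/27.2440 = 6.9457
  (26 − 32.1340)²/32.1340 = 1.1709
χ² = 1.8729 + 7.1582 + 2.4726 + 0.6451 + 0.0350 + 0.1229 + 4.2648 + 6.9457 + 1.1709 = 24.688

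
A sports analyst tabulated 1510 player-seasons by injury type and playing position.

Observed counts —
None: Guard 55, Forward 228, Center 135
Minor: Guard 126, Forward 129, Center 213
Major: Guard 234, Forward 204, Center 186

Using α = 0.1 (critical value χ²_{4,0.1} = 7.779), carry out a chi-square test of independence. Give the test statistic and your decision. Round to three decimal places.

123.194; reject H₀

Row totals: 418, 468, 624. Column totals: 415, 561, 534. Grand total N = 1510.
Expected counts (row total × column total / N):
  None, Guard: 418×415/1510 = 114.8808
  None, Forward: 418×561/1510 = 155.2967
  None, Center: 418×534/1510 = 147.8225
  Minor, Guard: 468×415/1510 = 128.6225
  Minor, Forward: 468×561/1510 = 173.8728
  Minor, Center: 468×534/1510 = 165.5046
  Major, Guard: 624×415/1510 = 171.4967
  Major, Forward: 624×561/1510 = 231.8305
  Major, Center: 624×534/1510 = 220.6728
Contributions (O − E)²/E:
  (55 − 114.8808)²/114.8808 = 31.2124
  (228 − 155.2967)²/155.2967 = 34.0366
  (135 − 147.8225)²/147.8225 = 1.1123
  (126 − 128.6225)²/128.6225 = 0.0535
  (129 − 173.8728)²/173.8728 = 11.5807
  (213 − 165.5046)²/165.5046 = 13.6299
  (234 − 171.4967)²/171.4967 = 22.7798
  (204 − 231.8305)²/231.8305 = 3.3410
  (186 − 220.6728)²/220.6728 = 5.4479
χ² = 31.2124 + 34.0366 + 1.1123 + 0.0535 + 11.5807 + 13.6299 + 22.7798 + 3.3410 + 5.4479 = 123.194
df = (3−1)(3−1) = 4. Since 123.194 > 7.779, reject the null hypothesis of independence at α = 0.1.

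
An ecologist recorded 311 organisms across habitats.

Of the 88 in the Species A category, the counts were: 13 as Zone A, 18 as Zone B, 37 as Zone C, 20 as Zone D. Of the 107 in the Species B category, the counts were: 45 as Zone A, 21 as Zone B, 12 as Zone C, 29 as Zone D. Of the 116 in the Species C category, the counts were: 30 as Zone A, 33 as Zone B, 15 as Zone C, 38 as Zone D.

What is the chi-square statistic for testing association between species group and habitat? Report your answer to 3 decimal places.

44.753

Row totals: 88, 107, 116. Column totals: 88, 72, 64, 87. Grand total N = 311.
Expected counts (row total × column total / N):
  Species A, Zone A: 88×88/311 = 24.9003
  Species A, Zone B: 88×72/311 = 20.3730
  Species A, Zone C: 88×64/311 = 18.1093
  Species A, Zone D: 88×87/311 = 24.6174
  Species B, Zone A: 107×88/311 = 30.2765
  Species B, Zone B: 107×72/311 = 24.7717
  Species B, Zone C: 107×64/311 = 22.0193
  Species B, Zone D: 107×87/311 = 29.9325
  Species C, Zone A: 116×88/311 = 32.8232
  Species C, Zone B: 116×72/311 = 26.8553
  Species C, Zone C: 116×64/311 = 23.8714
  Species C, Zone D: 116×87/311 = 32.4502
Contributions (O − E)²/E:
  (13 − 24.9003)²/24.9003 = 5.6874
  (18 − 20.3730)²/20.3730 = 0.2764
  (37 − 18.1093)²/18.1093 = 19.7058
  (20 − 24.6174)²/24.6174 = 0.8661
  (45 − 30.2765)²/30.2765 = 7.1601
  (21 − 24.7717)²/24.7717 = 0.5743
  (12 − 22.0193)²/22.0193 = 4.5590
  (29 − 29.9325)²/29.9325 = 0.0291
  (30 − 32.8232)²/32.8232 = 0.2428
  (33 − 26.8553)²/26.8553 = 1.4060
  (15 − 23.8714)²/23.8714 = 3.2969
  (38 − 32.4502)²/32.4502 = 0.9492
χ² = 5.6874 + 0.2764 + 19.7058 + 0.8661 + 7.1601 + 0.5743 + 4.5590 + 0.0291 + 0.2428 + 1.4060 + 3.2969 + 0.9492 = 44.753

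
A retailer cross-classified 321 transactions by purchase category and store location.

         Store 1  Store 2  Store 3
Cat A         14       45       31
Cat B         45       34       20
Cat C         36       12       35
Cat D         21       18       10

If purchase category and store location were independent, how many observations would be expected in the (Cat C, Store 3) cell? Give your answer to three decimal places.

Row total (Cat C) = 83; column total (Store 3) = 96; grand total N = 321.
Expected count = (row total × column total) / N = 83 × 96 / 321 = 24.822.

24.822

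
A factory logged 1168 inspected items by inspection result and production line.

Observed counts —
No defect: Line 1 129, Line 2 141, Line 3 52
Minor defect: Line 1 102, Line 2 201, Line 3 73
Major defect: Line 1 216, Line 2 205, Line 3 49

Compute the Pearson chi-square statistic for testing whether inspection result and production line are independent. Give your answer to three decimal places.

36.722

Row totals: 322, 376, 470. Column totals: 447, 547, 174. Grand total N = 1168.
Expected counts (row total × column total / N):
  No defect, Line 1: 322×447/1168 = 123.2312
  No defect, Line 2: 322×547/1168 = 150.7997
  No defect, Line 3: 322×174/1168 = 47.9692
  Minor defect, Line 1: 376×447/1168 = 143.8973
  Minor defect, Line 2: 376×547/1168 = 176.0890
  Minor defect, Line 3: 376×174/1168 = 56.0137
  Major defect, Line 1: 470×447/1168 = 179.8716
  Major defect, Line 2: 470×547/1168 = 220.1113
  Major defect, Line 3: 470×174/1168 = 70.0171
Contributions (O − E)²/E:
  (129 − 123.2312)²/123.2312 = 0.2701
  (141 − 150.7997)²/150.7997 = 0.6368
  (52 − 47.9692)²/47.9692 = 0.3387
  (102 − 143.8973)²/143.8973 = 12.1989
  (201 − 176.0890)²/176.0890 = 3.5241
  (73 − 56.0137)²/56.0137 = 5.1511
  (216 − 179.8716)²/179.8716 = 7.2566
  (205 − 220.1113)²/220.1113 = 1.0374
  (49 − 70.0171)²/70.0171 = 6.3087
χ² = 0.2701 + 0.6368 + 0.3387 + 12.1989 + 3.5241 + 5.1511 + 7.2566 + 1.0374 + 6.3087 = 36.722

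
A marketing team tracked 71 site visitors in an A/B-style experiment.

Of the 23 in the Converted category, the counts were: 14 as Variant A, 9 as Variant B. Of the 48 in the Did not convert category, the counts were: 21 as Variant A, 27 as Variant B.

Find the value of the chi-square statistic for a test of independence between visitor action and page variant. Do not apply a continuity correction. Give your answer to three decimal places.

1.823

Row totals: 23, 48. Column totals: 35, 36. Grand total N = 71.
Expected counts (row total × column total / N):
  Converted, Variant A: 23×35/71 = 11.3380
  Converted, Variant B: 23×36/71 = 11.6620
  Did not convert, Variant A: 48×35/71 = 23.6620
  Did not convert, Variant B: 48×36/71 = 24.3380
Contributions (O − E)²/E:
  (14 − 11.3380)²/11.3380 = 0.6250
  (9 − 11.6620)²/11.6620 = 0.6076
  (21 − 23.6620)²/23.6620 = 0.2995
  (27 − 24.3380)²/24.3380 = 0.2912
χ² = 0.6250 + 0.6076 + 0.2995 + 0.2912 = 1.823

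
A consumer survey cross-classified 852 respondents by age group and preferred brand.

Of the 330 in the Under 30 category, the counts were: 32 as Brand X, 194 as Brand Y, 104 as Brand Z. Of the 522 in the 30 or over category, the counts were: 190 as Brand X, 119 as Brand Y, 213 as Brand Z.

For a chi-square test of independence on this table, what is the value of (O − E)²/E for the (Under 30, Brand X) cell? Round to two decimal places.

Row total (Under 30) = 330; column total (Brand X) = 222; N = 852.
Expected count E = 330 × 222 / 852 = 85.986.
Contribution = (O − E)²/E = (32 − 85.986)² / 85.986 = 33.89.

33.89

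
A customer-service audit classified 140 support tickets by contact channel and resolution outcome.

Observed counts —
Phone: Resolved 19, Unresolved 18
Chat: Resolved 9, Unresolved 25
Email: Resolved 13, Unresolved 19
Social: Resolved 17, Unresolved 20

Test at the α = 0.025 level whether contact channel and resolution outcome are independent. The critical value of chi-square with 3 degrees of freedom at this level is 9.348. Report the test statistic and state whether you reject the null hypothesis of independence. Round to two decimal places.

Row totals: 37, 34, 32, 37. Column totals: 58, 82. Grand total N = 140.
Expected counts (row total × column total / N):
  Phone, Resolved: 37×58/140 = 15.329
  Phone, Unresolved: 37×82/140 = 21.671
  Chat, Resolved: 34×58/140 = 14.086
  Chat, Unresolved: 34×82/140 = 19.914
  Email, Resolved: 32×58/140 = 13.257
  Email, Unresolved: 32×82/140 = 18.743
  Social, Resolved: 37×58/140 = 15.329
  Social, Unresolved: 37×82/140 = 21.671
Contributions (O − E)²/E:
  (19 − 15.329)²/15.329 = 0.8791
  (18 − 21.671)²/21.671 = 0.6219
  (9 − 14.086)²/14.086 = 1.8364
  (25 − 19.914)²/19.914 = 1.2990
  (13 − 13.257)²/13.257 = 0.0050
  (19 − 18.743)²/18.743 = 0.0035
  (17 − 15.329)²/15.329 = 0.1822
  (20 − 21.671)²/21.671 = 0.1288
χ² = 0.8791 + 0.6219 + 1.8364 + 1.2990 + 0.0050 + 0.0035 + 0.1822 + 0.1288 = 4.96
df = (4−1)(2−1) = 3. Since 4.96 < 9.348, fail to reject the null hypothesis of independence at α = 0.025.

4.96; fail to reject H₀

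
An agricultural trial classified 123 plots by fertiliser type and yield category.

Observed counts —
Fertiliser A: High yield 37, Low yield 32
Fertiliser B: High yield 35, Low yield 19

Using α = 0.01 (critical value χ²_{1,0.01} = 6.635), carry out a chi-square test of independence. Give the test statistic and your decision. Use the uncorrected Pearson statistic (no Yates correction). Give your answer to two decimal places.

1.56; fail to reject H₀

Row totals: 69, 54. Column totals: 72, 51. Grand total N = 123.
Expected counts (row total × column total / N):
  Fertiliser A, High yield: 69×72/123 = 40.390
  Fertiliser A, Low yield: 69×51/123 = 28.610
  Fertiliser B, High yield: 54×72/123 = 31.610
  Fertiliser B, Low yield: 54×51/123 = 22.390
Contributions (O − E)²/E:
  (37 − 40.390)²/40.390 = 0.2845
  (32 − 28.610)²/28.610 = 0.4017
  (35 − 31.610)²/31.610 = 0.3636
  (19 − 22.390)²/22.390 = 0.5133
χ² = 0.2845 + 0.4017 + 0.3636 + 0.5133 = 1.56
df = (2−1)(2−1) = 1. Since 1.56 < 6.635, fail to reject the null hypothesis of independence at α = 0.01.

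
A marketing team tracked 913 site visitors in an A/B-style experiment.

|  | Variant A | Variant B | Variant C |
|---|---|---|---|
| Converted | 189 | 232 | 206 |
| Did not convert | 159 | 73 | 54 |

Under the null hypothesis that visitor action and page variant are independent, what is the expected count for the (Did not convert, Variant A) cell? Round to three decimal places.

109.012

Row total (Did not convert) = 286; column total (Variant A) = 348; grand total N = 913.
Expected count = (row total × column total) / N = 286 × 348 / 913 = 109.012.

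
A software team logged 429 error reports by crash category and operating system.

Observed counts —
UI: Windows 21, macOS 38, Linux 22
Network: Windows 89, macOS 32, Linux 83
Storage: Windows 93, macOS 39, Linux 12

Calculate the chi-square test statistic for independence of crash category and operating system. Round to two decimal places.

72.38

Row totals: 81, 204, 144. Column totals: 203, 109, 117. Grand total N = 429.
Expected counts (row total × column total / N):
  UI, Windows: 81×203/429 = 38.3287
  UI, macOS: 81×109/429 = 20.5804
  UI, Linux: 81×117/429 = 22.0909
  Network, Windows: 204×203/429 = 96.5315
  Network, macOS: 204×109/429 = 51.8322
  Network, Linux: 204×117/429 = 55.6364
  Storage, Windows: 144×203/429 = 68.1399
  Storage, macOS: 144×109/429 = 36.5874
  Storage, Linux: 144×117/429 = 39.2727
Contributions (O − E)²/E:
  (21 − 38.3287)²/38.3287 = 7.8344
  (38 − 20.5804)²/20.5804 = 14.7442
  (22 − 22.0909)²/22.0909 = 0.0004
  (89 − 96.5315)²/96.5315 = 0.5876
  (32 − 51.8322)²/51.8322 = 7.5883
  (83 − 55.6364)²/55.6364 = 13.4582
  (93 − 68.1399)²/68.1399 = 9.0699
  (39 − 36.5874)²/36.5874 = 0.1591
  (12 − 39.2727)²/39.2727 = 18.9394
χ² = 7.8344 + 14.7442 + 0.0004 + 0.5876 + 7.5883 + 13.4582 + 9.0699 + 0.1591 + 18.9394 = 72.38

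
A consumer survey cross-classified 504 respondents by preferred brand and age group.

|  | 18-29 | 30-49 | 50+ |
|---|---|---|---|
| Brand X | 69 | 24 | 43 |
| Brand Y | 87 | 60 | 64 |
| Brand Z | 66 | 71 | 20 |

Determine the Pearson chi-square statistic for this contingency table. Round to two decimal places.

34.66

Row totals: 136, 211, 157. Column totals: 222, 155, 127. Grand total N = 504.
Expected counts (row total × column total / N):
  Brand X, 18-29: 136×222/504 = 59.905
  Brand X, 30-49: 136×155/504 = 41.825
  Brand X, 50+: 136×127/504 = 34.270
  Brand Y, 18-29: 211×222/504 = 92.940
  Brand Y, 30-49: 211×155/504 = 64.891
  Brand Y, 50+: 211×127/504 = 53.169
  Brand Z, 18-29: 157×222/504 = 69.155
  Brand Z, 30-49: 157×155/504 = 48.284
  Brand Z, 50+: 157×127/504 = 39.562
Contributions (O − E)²/E:
  (69 − 59.905)²/59.905 = 1.3808
  (24 − 41.825)²/41.825 = 7.5967
  (43 − 34.270)²/34.270 = 2.2239
  (87 − 92.940)²/92.940 = 0.3796
  (60 − 64.891)²/64.891 = 0.3686
  (64 − 53.169)²/53.169 = 2.2064
  (66 − 69.155)²/69.155 = 0.1439
  (71 − 48.284)²/48.284 = 10.6871
  (20 − 39.562)²/39.562 = 9.6727
χ² = 1.3808 + 7.5967 + 2.2239 + 0.3796 + 0.3686 + 2.2064 + 0.1439 + 10.6871 + 9.6727 = 34.66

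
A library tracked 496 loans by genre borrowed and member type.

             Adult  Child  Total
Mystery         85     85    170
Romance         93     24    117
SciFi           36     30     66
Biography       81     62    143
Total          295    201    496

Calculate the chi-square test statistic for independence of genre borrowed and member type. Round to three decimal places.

26.914

Grand total N = 496.
Expected counts (row total × column total / N):
  Mystery, Adult: 170×295/496 = 101.10887
  Mystery, Child: 170×201/496 = 68.89113
  Romance, Adult: 117×295/496 = 69.58669
  Romance, Child: 117×201/496 = 47.41331
  SciFi, Adult: 66×295/496 = 39.25403
  SciFi, Child: 66×201/496 = 26.74597
  Biography, Adult: 143×295/496 = 85.05040
  Biography, Child: 143×201/496 = 57.94960
Contributions (O − E)²/E:
  (85 − 101.10887)²/101.10887 = 2.5665
  (85 − 68.89113)²/68.89113 = 3.7668
  (93 − 69.58669)²/69.58669 = 7.8777
  (24 − 47.41331)²/47.41331 = 11.5618
  (36 − 39.25403)²/39.25403 = 0.2697
  (30 − 26.74597)²/26.74597 = 0.3959
  (81 − 85.05040)²/85.05040 = 0.1929
  (62 − 57.94960)²/57.94960 = 0.2831
χ² = 2.5665 + 3.7668 + 7.8777 + 11.5618 + 0.2697 + 0.3959 + 0.1929 + 0.2831 = 26.914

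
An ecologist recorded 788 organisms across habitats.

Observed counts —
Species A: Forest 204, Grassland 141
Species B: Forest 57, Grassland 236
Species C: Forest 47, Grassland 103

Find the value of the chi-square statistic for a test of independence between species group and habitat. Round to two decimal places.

109.44

Row totals: 345, 293, 150. Column totals: 308, 480. Grand total N = 788.
Expected counts (row total × column total / N):
  Species A, Forest: 345×308/788 = 134.8477
  Species A, Grassland: 345×480/788 = 210.1523
  Species B, Forest: 293×308/788 = 114.5228
  Species B, Grassland: 293×480/788 = 178.4772
  Species C, Forest: 150×308/788 = 58.6294
  Species C, Grassland: 150×480/788 = 91.3706
Contributions (O − E)²/E:
  (204 − 134.8477)²/134.8477 = 35.4625
  (141 − 210.1523)²/210.1523 = 22.7551
  (57 − 114.5228)²/114.5228 = 28.8927
  (236 − 178.4772)²/178.4772 = 18.5395
  (47 − 58.6294)²/58.6294 = 2.3067
  (103 − 91.3706)²/91.3706 = 1.4802
χ² = 35.4625 + 22.7551 + 28.8927 + 18.5395 + 2.3067 + 1.4802 = 109.44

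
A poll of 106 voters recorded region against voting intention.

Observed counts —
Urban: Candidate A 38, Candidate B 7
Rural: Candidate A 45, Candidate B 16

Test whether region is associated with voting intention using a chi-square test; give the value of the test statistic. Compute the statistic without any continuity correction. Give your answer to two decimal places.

Row totals: 45, 61. Column totals: 83, 23. Grand total N = 106.
Expected counts (row total × column total / N):
  Urban, Candidate A: 45×83/106 = 35.236
  Urban, Candidate B: 45×23/106 = 9.764
  Rural, Candidate A: 61×83/106 = 47.764
  Rural, Candidate B: 61×23/106 = 13.236
Contributions (O − E)²/E:
  (38 − 35.236)²/35.236 = 0.2168
  (7 − 9.764)²/9.764 = 0.7824
  (45 − 47.764)²/47.764 = 0.1599
  (16 − 13.236)²/13.236 = 0.5772
χ² = 0.2168 + 0.7824 + 0.1599 + 0.5772 = 1.74

1.74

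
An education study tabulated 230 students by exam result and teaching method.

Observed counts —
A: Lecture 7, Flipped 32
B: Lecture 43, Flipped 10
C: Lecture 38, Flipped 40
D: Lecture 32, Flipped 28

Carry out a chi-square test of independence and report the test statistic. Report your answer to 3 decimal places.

36.525

Row totals: 39, 53, 78, 60. Column totals: 120, 110. Grand total N = 230.
Expected counts (row total × column total / N):
  A, Lecture: 39×120/230 = 20.34783
  A, Flipped: 39×110/230 = 18.65217
  B, Lecture: 53×120/230 = 27.65217
  B, Flipped: 53×110/230 = 25.34783
  C, Lecture: 78×120/230 = 40.69565
  C, Flipped: 78×110/230 = 37.30435
  D, Lecture: 60×120/230 = 31.30435
  D, Flipped: 60×110/230 = 28.69565
Contributions (O − E)²/E:
  (7 − 20.34783)²/20.34783 = 8.7559
  (32 − 18.65217)²/18.65217 = 9.5519
  (43 − 27.65217)²/27.65217 = 8.5185
  (10 − 25.34783)²/25.34783 = 9.2929
  (38 − 40.69565)²/40.69565 = 0.1786
  (40 − 37.30435)²/37.30435 = 0.1948
  (32 − 31.30435)²/31.30435 = 0.0155
  (28 − 28.69565)²/28.69565 = 0.0169
χ² = 8.7559 + 9.5519 + 8.5185 + 9.2929 + 0.1786 + 0.1948 + 0.0155 + 0.0169 = 36.525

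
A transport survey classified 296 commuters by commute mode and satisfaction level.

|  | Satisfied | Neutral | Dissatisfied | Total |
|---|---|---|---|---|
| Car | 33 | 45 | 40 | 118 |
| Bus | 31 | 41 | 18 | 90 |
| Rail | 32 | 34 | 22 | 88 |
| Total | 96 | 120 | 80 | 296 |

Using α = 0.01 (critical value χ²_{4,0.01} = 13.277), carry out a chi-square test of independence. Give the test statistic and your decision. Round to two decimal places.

5.90; fail to reject H₀

Grand total N = 296.
Expected counts (row total × column total / N):
  Car, Satisfied: 118×96/296 = 38.270
  Car, Neutral: 118×120/296 = 47.838
  Car, Dissatisfied: 118×80/296 = 31.892
  Bus, Satisfied: 90×96/296 = 29.189
  Bus, Neutral: 90×120/296 = 36.486
  Bus, Dissatisfied: 90×80/296 = 24.324
  Rail, Satisfied: 88×96/296 = 28.541
  Rail, Neutral: 88×120/296 = 35.676
  Rail, Dissatisfied: 88×80/296 = 23.784
Contributions (O − E)²/E:
  (33 − 38.270)²/38.270 = 0.7257
  (45 − 47.838)²/47.838 = 0.1684
  (40 − 31.892)²/31.892 = 2.0613
  (31 − 29.189)²/29.189 = 0.1124
  (41 − 36.486)²/36.486 = 0.5585
  (18 − 24.324)²/24.324 = 1.6442
  (32 − 28.541)²/28.541 = 0.4192
  (34 − 35.676)²/35.676 = 0.0787
  (22 − 23.784)²/23.784 = 0.1338
χ² = 0.7257 + 0.1684 + 2.0613 + 0.1124 + 0.5585 + 1.6442 + 0.4192 + 0.0787 + 0.1338 = 5.90
df = (3−1)(3−1) = 4. Since 5.90 < 13.277, fail to reject the null hypothesis of independence at α = 0.01.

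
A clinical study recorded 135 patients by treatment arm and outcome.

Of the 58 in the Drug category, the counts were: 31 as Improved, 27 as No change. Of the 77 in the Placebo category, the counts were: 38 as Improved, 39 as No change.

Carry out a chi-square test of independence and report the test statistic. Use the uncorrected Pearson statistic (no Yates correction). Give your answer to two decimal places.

0.22

Row totals: 58, 77. Column totals: 69, 66. Grand total N = 135.
Expected counts (row total × column total / N):
  Drug, Improved: 58×69/135 = 29.644
  Drug, No change: 58×66/135 = 28.356
  Placebo, Improved: 77×69/135 = 39.356
  Placebo, No change: 77×66/135 = 37.644
Contributions (O − E)²/E:
  (31 − 29.644)²/29.644 = 0.0620
  (27 − 28.356)²/28.356 = 0.0648
  (38 − 39.356)²/39.356 = 0.0467
  (39 − 37.644)²/37.644 = 0.0488
χ² = 0.0620 + 0.0648 + 0.0467 + 0.0488 = 0.22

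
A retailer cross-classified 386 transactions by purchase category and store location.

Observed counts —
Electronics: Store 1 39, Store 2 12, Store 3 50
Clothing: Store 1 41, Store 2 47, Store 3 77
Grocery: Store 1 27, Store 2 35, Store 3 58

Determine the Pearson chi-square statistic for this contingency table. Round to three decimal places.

Row totals: 101, 165, 120. Column totals: 107, 94, 185. Grand total N = 386.
Expected counts (row total × column total / N):
  Electronics, Store 1: 101×107/386 = 27.99741
  Electronics, Store 2: 101×94/386 = 24.59585
  Electronics, Store 3: 101×185/386 = 48.40674
  Clothing, Store 1: 165×107/386 = 45.73834
  Clothing, Store 2: 165×94/386 = 40.18135
  Clothing, Store 3: 165×185/386 = 79.08031
  Grocery, Store 1: 120×107/386 = 33.26425
  Grocery, Store 2: 120×94/386 = 29.22280
  Grocery, Store 3: 120×185/386 = 57.51295
Contributions (O − E)²/E:
  (39 − 27.99741)²/27.99741 = 4.3239
  (12 − 24.59585)²/24.59585 = 6.4505
  (50 − 48.40674)²/48.40674 = 0.0524
  (41 − 45.73834)²/45.73834 = 0.4909
  (47 − 40.18135)²/40.18135 = 1.1571
  (77 − 79.08031)²/79.08031 = 0.0547
  (27 − 33.26425)²/33.26425 = 1.1797
  (35 − 29.22280)²/29.22280 = 1.1421
  (58 − 57.51295)²/57.51295 = 0.0041
χ² = 4.3239 + 6.4505 + 0.0524 + 0.4909 + 1.1571 + 0.0547 + 1.1797 + 1.1421 + 0.0041 = 14.855

14.855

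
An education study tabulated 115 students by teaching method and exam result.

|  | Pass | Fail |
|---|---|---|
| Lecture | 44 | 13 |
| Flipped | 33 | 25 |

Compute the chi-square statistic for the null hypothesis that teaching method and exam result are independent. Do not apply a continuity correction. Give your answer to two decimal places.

Row totals: 57, 58. Column totals: 77, 38. Grand total N = 115.
Expected counts (row total × column total / N):
  Lecture, Pass: 57×77/115 = 38.165
  Lecture, Fail: 57×38/115 = 18.835
  Flipped, Pass: 58×77/115 = 38.835
  Flipped, Fail: 58×38/115 = 19.165
Contributions (O − E)²/E:
  (44 − 38.165)²/38.165 = 0.8921
  (13 − 18.835)²/18.835 = 1.8077
  (33 − 38.835)²/38.835 = 0.8767
  (25 − 19.165)²/19.165 = 1.7765
χ² = 0.8921 + 1.8077 + 0.8767 + 1.7765 = 5.35

5.35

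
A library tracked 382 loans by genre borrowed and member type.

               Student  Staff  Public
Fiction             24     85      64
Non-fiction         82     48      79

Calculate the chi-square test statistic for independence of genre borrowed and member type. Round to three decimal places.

Row totals: 173, 209. Column totals: 106, 133, 143. Grand total N = 382.
Expected counts (row total × column total / N):
  Fiction, Student: 173×106/382 = 48.0052
  Fiction, Staff: 173×133/382 = 60.2330
  Fiction, Public: 173×143/382 = 64.7618
  Non-fiction, Student: 209×106/382 = 57.9948
  Non-fiction, Staff: 209×133/382 = 72.7670
  Non-fiction, Public: 209×143/382 = 78.2382
Contributions (O − E)²/E:
  (24 − 48.0052)²/48.0052 = 12.0039
  (85 − 60.2330)²/60.2330 = 10.1839
  (64 − 64.7618)²/64.7618 = 0.0090
  (82 − 57.9948)²/57.9948 = 9.9362
  (48 − 72.7670)²/72.7670 = 8.4297
  (79 − 78.2382)²/78.2382 = 0.0074
χ² = 12.0039 + 10.1839 + 0.0090 + 9.9362 + 8.4297 + 0.0074 = 40.570

40.570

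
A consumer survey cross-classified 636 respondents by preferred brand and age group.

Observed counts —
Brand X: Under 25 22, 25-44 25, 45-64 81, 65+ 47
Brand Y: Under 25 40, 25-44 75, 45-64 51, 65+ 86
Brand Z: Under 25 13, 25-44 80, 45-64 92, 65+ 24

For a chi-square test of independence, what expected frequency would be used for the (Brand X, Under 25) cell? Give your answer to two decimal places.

Row total (Brand X) = 175; column total (Under 25) = 75; grand total N = 636.
Expected count = (row total × column total) / N = 175 × 75 / 636 = 20.64.

20.64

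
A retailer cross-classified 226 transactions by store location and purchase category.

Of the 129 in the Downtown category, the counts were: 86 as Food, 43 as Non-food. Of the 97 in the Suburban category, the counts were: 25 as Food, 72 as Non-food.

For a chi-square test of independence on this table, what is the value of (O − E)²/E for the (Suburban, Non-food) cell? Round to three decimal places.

10.386

Row total (Suburban) = 97; column total (Non-food) = 115; N = 226.
Expected count E = 97 × 115 / 226 = 49.3584.
Contribution = (O − E)²/E = (72 − 49.3584)² / 49.3584 = 10.386.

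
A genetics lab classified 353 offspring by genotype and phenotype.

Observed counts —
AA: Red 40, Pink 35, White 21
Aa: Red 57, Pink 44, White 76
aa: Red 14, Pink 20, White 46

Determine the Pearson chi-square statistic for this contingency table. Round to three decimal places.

Row totals: 96, 177, 80. Column totals: 111, 99, 143. Grand total N = 353.
Expected counts (row total × column total / N):
  AA, Red: 96×111/353 = 30.1870
  AA, Pink: 96×99/353 = 26.9235
  AA, White: 96×143/353 = 38.8895
  Aa, Red: 177×111/353 = 55.6572
  Aa, Pink: 177×99/353 = 49.6402
  Aa, White: 177×143/353 = 71.7025
  aa, Red: 80×111/353 = 25.1558
  aa, Pink: 80×99/353 = 22.4363
  aa, White: 80×143/353 = 32.4079
Contributions (O − E)²/E:
  (40 − 30.1870)²/30.1870 = 3.1899
  (35 − 26.9235)²/26.9235 = 2.4228
  (21 − 38.8895)²/38.8895 = 8.2293
  (57 − 55.6572)²/55.6572 = 0.0324
  (44 − 49.6402)²/49.6402 = 0.6408
  (76 − 71.7025)²/71.7025 = 0.2576
  (14 − 25.1558)²/25.1558 = 4.9472
  (20 − 22.4363)²/22.4363 = 0.2646
  (46 − 32.4079)²/32.4079 = 5.7006
χ² = 3.1899 + 2.4228 + 8.2293 + 0.0324 + 0.6408 + 0.2576 + 4.9472 + 0.2646 + 5.7006 = 25.685

25.685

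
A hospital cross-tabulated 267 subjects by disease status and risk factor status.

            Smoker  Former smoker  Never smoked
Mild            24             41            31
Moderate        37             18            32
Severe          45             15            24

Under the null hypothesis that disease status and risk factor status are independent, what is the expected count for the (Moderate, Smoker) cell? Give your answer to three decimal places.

34.539

Row total (Moderate) = 87; column total (Smoker) = 106; grand total N = 267.
Expected count = (row total × column total) / N = 87 × 106 / 267 = 34.539.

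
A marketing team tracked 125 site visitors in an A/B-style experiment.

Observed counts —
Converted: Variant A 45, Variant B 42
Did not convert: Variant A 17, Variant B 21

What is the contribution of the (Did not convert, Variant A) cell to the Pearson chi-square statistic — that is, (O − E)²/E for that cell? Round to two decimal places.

Row total (Did not convert) = 38; column total (Variant A) = 62; N = 125.
Expected count E = 38 × 62 / 125 = 18.848.
Contribution = (O − E)²/E = (17 − 18.848)² / 18.848 = 0.18.

0.18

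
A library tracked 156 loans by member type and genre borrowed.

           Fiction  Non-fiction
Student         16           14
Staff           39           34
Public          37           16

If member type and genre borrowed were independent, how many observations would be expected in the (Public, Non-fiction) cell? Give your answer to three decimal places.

Row total (Public) = 53; column total (Non-fiction) = 64; grand total N = 156.
Expected count = (row total × column total) / N = 53 × 64 / 156 = 21.744.

21.744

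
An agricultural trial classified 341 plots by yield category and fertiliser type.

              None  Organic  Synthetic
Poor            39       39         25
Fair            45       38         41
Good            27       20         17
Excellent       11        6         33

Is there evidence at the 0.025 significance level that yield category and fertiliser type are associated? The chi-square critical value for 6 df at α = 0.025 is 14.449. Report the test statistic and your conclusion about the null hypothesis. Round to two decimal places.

Row totals: 103, 124, 64, 50. Column totals: 122, 103, 116. Grand total N = 341.
Expected counts (row total × column total / N):
  Poor, None: 103×122/341 = 36.850
  Poor, Organic: 103×103/341 = 31.111
  Poor, Synthetic: 103×116/341 = 35.038
  Fair, None: 124×122/341 = 44.364
  Fair, Organic: 124×103/341 = 37.455
  Fair, Synthetic: 124×116/341 = 42.182
  Good, None: 64×122/341 = 22.897
  Good, Organic: 64×103/341 = 19.331
  Good, Synthetic: 64×116/341 = 21.771
  Excellent, None: 50×122/341 = 17.889
  Excellent, Organic: 50×103/341 = 15.103
  Excellent, Synthetic: 50×116/341 = 17.009
Contributions (O − E)²/E:
  (39 − 36.850)²/36.850 = 0.1254
  (39 − 31.111)²/31.111 = 2.0005
  (25 − 35.038)²/35.038 = 2.8758
  (45 − 44.364)²/44.364 = 0.0091
  (38 − 37.455)²/37.455 = 0.0079
  (41 − 42.182)²/42.182 = 0.0331
  (27 − 22.897)²/22.897 = 0.7352
  (20 − 19.331)²/19.331 = 0.0232
  (17 − 21.771)²/21.771 = 1.0455
  (11 − 17.889)²/17.889 = 2.6529
  (6 − 15.103)²/15.103 = 5.4866
  (33 − 17.009)²/17.009 = 15.0339
χ² = 0.1254 + 2.0005 + 2.8758 + 0.0091 + 0.0079 + 0.0331 + 0.7352 + 0.0232 + 1.0455 + 2.6529 + 5.4866 + 15.0339 = 30.03
df = (4−1)(3−1) = 6. Since 30.03 > 14.449, reject the null hypothesis of independence at α = 0.025.

30.03; reject H₀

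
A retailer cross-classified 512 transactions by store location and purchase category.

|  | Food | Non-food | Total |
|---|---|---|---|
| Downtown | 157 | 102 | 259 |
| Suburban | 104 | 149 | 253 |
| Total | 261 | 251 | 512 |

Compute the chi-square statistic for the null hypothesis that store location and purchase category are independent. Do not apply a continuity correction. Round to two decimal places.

Grand total N = 512.
Expected counts (row total × column total / N):
  Downtown, Food: 259×261/512 = 132.029
  Downtown, Non-food: 259×251/512 = 126.971
  Suburban, Food: 253×261/512 = 128.971
  Suburban, Non-food: 253×251/512 = 124.029
Contributions (O − E)²/E:
  (157 − 132.029)²/132.029 = 4.7228
  (102 − 126.971)²/126.971 = 4.9110
  (104 − 128.971)²/128.971 = 4.8348
  (149 − 124.029)²/124.029 = 5.0275
χ² = 4.7228 + 4.9110 + 4.8348 + 5.0275 = 19.50

19.50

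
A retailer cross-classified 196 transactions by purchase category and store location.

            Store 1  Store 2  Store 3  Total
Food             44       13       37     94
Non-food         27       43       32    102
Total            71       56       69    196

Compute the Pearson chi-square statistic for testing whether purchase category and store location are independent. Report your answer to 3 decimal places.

20.211

Grand total N = 196.
Expected counts (row total × column total / N):
  Food, Store 1: 94×71/196 = 34.0510
  Food, Store 2: 94×56/196 = 26.8571
  Food, Store 3: 94×69/196 = 33.0918
  Non-food, Store 1: 102×71/196 = 36.9490
  Non-food, Store 2: 102×56/196 = 29.1429
  Non-food, Store 3: 102×69/196 = 35.9082
Contributions (O − E)²/E:
  (44 − 34.0510)²/34.0510 = 2.9069
  (13 − 26.8571)²/26.8571 = 7.1497
  (37 − 33.0918)²/33.0918 = 0.4616
  (27 − 36.9490)²/36.9490 = 2.6789
  (43 − 29.1429)²/29.1429 = 6.5889
  (32 − 35.9082)²/35.9082 = 0.4254
χ² = 2.9069 + 7.1497 + 0.4616 + 2.6789 + 6.5889 + 0.4254 = 20.211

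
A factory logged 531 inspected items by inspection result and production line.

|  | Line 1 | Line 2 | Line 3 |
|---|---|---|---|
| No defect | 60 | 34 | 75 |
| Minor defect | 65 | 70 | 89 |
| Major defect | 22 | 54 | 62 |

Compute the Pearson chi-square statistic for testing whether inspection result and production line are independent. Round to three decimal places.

21.002

Row totals: 169, 224, 138. Column totals: 147, 158, 226. Grand total N = 531.
Expected counts (row total × column total / N):
  No defect, Line 1: 169×147/531 = 46.7853
  No defect, Line 2: 169×158/531 = 50.2863
  No defect, Line 3: 169×226/531 = 71.9284
  Minor defect, Line 1: 224×147/531 = 62.0113
  Minor defect, Line 2: 224×158/531 = 66.6516
  Minor defect, Line 3: 224×226/531 = 95.3371
  Major defect, Line 1: 138×147/531 = 38.2034
  Major defect, Line 2: 138×158/531 = 41.0621
  Major defect, Line 3: 138×226/531 = 58.7345
Contributions (O − E)²/E:
  (60 − 46.7853)²/46.7853 = 3.7325
  (34 − 50.2863)²/50.2863 = 5.2747
  (75 − 71.9284)²/71.9284 = 0.1312
  (65 − 62.0113)²/62.0113 = 0.1440
  (70 − 66.6516)²/66.6516 = 0.1682
  (89 − 95.3371)²/95.3371 = 0.4212
  (22 − 38.2034)²/38.2034 = 6.8724
  (54 − 41.0621)²/41.0621 = 4.0765
  (62 − 58.7345)²/58.7345 = 0.1816
χ² = 3.7325 + 5.2747 + 0.1312 + 0.1440 + 0.1682 + 0.4212 + 6.8724 + 4.0765 + 0.1816 = 21.002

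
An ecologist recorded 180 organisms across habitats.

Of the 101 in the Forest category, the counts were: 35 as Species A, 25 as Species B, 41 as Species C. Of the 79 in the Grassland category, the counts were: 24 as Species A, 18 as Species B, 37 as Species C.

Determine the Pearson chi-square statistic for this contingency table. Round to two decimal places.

Row totals: 101, 79. Column totals: 59, 43, 78. Grand total N = 180.
Expected counts (row total × column total / N):
  Forest, Species A: 101×59/180 = 33.106
  Forest, Species B: 101×43/180 = 24.128
  Forest, Species C: 101×78/180 = 43.767
  Grassland, Species A: 79×59/180 = 25.894
  Grassland, Species B: 79×43/180 = 18.872
  Grassland, Species C: 79×78/180 = 34.233
Contributions (O − E)²/E:
  (35 − 33.106)²/33.106 = 0.1084
  (25 − 24.128)²/24.128 = 0.0315
  (41 − 43.767)²/43.767 = 0.1749
  (24 − 25.894)²/25.894 = 0.1385
  (18 − 18.872)²/18.872 = 0.0403
  (37 − 34.233)²/34.233 = 0.2237
χ² = 0.1084 + 0.0315 + 0.1749 + 0.1385 + 0.0403 + 0.2237 = 0.72

0.72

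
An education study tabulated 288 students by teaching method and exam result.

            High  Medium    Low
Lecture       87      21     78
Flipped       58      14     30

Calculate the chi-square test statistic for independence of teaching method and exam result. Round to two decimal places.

Row totals: 186, 102. Column totals: 145, 35, 108. Grand total N = 288.
Expected counts (row total × column total / N):
  Lecture, High: 186×145/288 = 93.646
  Lecture, Medium: 186×35/288 = 22.604
  Lecture, Low: 186×108/288 = 69.750
  Flipped, High: 102×145/288 = 51.354
  Flipped, Medium: 102×35/288 = 12.396
  Flipped, Low: 102×108/288 = 38.250
Contributions (O − E)²/E:
  (87 − 93.646)²/93.646 = 0.4717
  (21 − 22.604)²/22.604 = 0.1138
  (78 − 69.750)²/69.750 = 0.9758
  (58 − 51.354)²/51.354 = 0.8601
  (14 − 12.396)²/12.396 = 0.2076
  (30 − 38.250)²/38.250 = 1.7794
χ² = 0.4717 + 0.1138 + 0.9758 + 0.8601 + 0.2076 + 1.7794 = 4.41

4.41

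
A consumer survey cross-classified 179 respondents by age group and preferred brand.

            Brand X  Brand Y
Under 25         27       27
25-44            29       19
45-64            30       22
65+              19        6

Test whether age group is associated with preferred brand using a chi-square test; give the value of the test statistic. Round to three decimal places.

4.851

Row totals: 54, 48, 52, 25. Column totals: 105, 74. Grand total N = 179.
Expected counts (row total × column total / N):
  Under 25, Brand X: 54×105/179 = 31.6760
  Under 25, Brand Y: 54×74/179 = 22.3240
  25-44, Brand X: 48×105/179 = 28.1564
  25-44, Brand Y: 48×74/179 = 19.8436
  45-64, Brand X: 52×105/179 = 30.5028
  45-64, Brand Y: 52×74/179 = 21.4972
  65+, Brand X: 25×105/179 = 14.6648
  65+, Brand Y: 25×74/179 = 10.3352
Contributions (O − E)²/E:
  (27 − 31.6760)²/31.6760 = 0.6903
  (27 − 22.3240)²/22.3240 = 0.9794
  (29 − 28.1564)²/28.1564 = 0.0253
  (19 − 19.8436)²/19.8436 = 0.0359
  (30 − 30.5028)²/30.5028 = 0.0083
  (22 − 21.4972)²/21.4972 = 0.0118
  (19 − 14.6648)²/14.6648 = 1.2816
  (6 − 10.3352)²/10.3352 = 1.8184
χ² = 0.6903 + 0.9794 + 0.0253 + 0.0359 + 0.0083 + 0.0118 + 1.2816 + 1.8184 = 4.851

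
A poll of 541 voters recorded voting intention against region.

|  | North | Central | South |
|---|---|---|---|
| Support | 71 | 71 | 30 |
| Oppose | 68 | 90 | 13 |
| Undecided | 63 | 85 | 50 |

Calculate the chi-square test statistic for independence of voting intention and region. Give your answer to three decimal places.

22.113

Row totals: 172, 171, 198. Column totals: 202, 246, 93. Grand total N = 541.
Expected counts (row total × column total / N):
  Support, North: 172×202/541 = 64.22181
  Support, Central: 172×246/541 = 78.21072
  Support, South: 172×93/541 = 29.56747
  Oppose, North: 171×202/541 = 63.84843
  Oppose, Central: 171×246/541 = 77.75601
  Oppose, South: 171×93/541 = 29.39556
  Undecided, North: 198×202/541 = 73.92976
  Undecided, Central: 198×246/541 = 90.03327
  Undecided, South: 198×93/541 = 34.03697
Contributions (O − E)²/E:
  (71 − 64.22181)²/64.22181 = 0.7154
  (71 − 78.21072)²/78.21072 = 0.6648
  (30 − 29.56747)²/29.56747 = 0.0063
  (68 − 63.84843)²/63.84843 = 0.2699
  (90 − 77.75601)²/77.75601 = 1.9280
  (13 − 29.39556)²/29.39556 = 9.1447
  (63 − 73.92976)²/73.92976 = 1.6159
  (85 − 90.03327)²/90.03327 = 0.2814
  (50 − 34.03697)²/34.03697 = 7.4865
χ² = 0.7154 + 0.6648 + 0.0063 + 0.2699 + 1.9280 + 9.1447 + 1.6159 + 0.2814 + 7.4865 = 22.113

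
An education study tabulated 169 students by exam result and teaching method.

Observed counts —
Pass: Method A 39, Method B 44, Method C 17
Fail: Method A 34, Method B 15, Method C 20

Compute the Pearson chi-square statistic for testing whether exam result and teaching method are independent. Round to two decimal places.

Row totals: 100, 69. Column totals: 73, 59, 37. Grand total N = 169.
Expected counts (row total × column total / N):
  Pass, Method A: 100×73/169 = 43.1953
  Pass, Method B: 100×59/169 = 34.9112
  Pass, Method C: 100×37/169 = 21.8935
  Fail, Method A: 69×73/169 = 29.8047
  Fail, Method B: 69×59/169 = 24.0888
  Fail, Method C: 69×37/169 = 15.1065
Contributions (O − E)²/E:
  (39 − 43.1953)²/43.1953 = 0.4075
  (44 − 34.9112)²/34.9112 = 2.3662
  (17 − 21.8935)²/21.8935 = 1.0938
  (34 − 29.8047)²/29.8047 = 0.5905
  (15 − 24.0888)²/24.0888 = 3.4292
  (20 − 15.1065)²/15.1065 = 1.5852
χ² = 0.4075 + 2.3662 + 1.0938 + 0.5905 + 3.4292 + 1.5852 = 9.47

9.47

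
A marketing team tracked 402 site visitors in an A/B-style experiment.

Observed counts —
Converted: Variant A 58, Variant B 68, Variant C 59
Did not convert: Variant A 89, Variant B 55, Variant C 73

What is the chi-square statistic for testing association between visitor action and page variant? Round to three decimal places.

6.893

Row totals: 185, 217. Column totals: 147, 123, 132. Grand total N = 402.
Expected counts (row total × column total / N):
  Converted, Variant A: 185×147/402 = 67.6493
  Converted, Variant B: 185×123/402 = 56.6045
  Converted, Variant C: 185×132/402 = 60.7463
  Did not convert, Variant A: 217×147/402 = 79.3507
  Did not convert, Variant B: 217×123/402 = 66.3955
  Did not convert, Variant C: 217×132/402 = 71.2537
Contributions (O − E)²/E:
  (58 − 67.6493)²/67.6493 = 1.3763
  (68 − 56.6045)²/56.6045 = 2.2941
  (59 − 60.7463)²/60.7463 = 0.0502
  (89 − 79.3507)²/79.3507 = 1.1734
  (55 − 66.3955)²/66.3955 = 1.9558
  (73 − 71.2537)²/71.2537 = 0.0428
χ² = 1.3763 + 2.2941 + 0.0502 + 1.1734 + 1.9558 + 0.0428 = 6.893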